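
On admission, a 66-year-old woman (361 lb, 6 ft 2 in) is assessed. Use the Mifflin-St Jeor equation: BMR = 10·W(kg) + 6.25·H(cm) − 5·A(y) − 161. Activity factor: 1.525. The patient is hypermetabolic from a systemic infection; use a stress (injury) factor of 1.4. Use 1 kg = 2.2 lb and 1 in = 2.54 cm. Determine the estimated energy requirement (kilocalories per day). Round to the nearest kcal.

4963 kilocalories per day

Convert to metric: weight = 361 ÷ 2.2 = 164.0909 kg; height = (6×12 + 2) × 2.54 = 74 × 2.54 = 187.96 cm.
Mifflin-St Jeor (female): BMR = 10(164.0909) + 6.25(187.96) − 5(66) − 161 = 1640.9091 + 1174.75 − 330 − 161 = 2324.6591 kcal/day.
TEE = BMR × activity factor = 2324.6591 × 1.525 = 3545.1051 kcal/day.
Apply stress factor: 3545.1051 × 1.4 = 4963.1472 kcal/day.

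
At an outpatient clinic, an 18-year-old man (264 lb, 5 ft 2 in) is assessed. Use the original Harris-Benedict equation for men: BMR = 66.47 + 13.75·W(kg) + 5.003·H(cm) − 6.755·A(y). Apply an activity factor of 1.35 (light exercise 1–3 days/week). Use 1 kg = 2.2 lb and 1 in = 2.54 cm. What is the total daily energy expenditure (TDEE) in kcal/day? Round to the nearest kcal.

Convert to metric: weight = 264 ÷ 2.2 = 120 kg; height = (5×12 + 2) × 2.54 = 62 × 2.54 = 157.48 cm.
Harris-Benedict: BMR = 66.47 + 13.75(120) + 5.003(157.48) − 6.755(18) = 2382.7524 kcal/day.
TEE = BMR × activity factor = 2382.7524 × 1.35 = 3216.7158 kcal/day.

3217 kcal/day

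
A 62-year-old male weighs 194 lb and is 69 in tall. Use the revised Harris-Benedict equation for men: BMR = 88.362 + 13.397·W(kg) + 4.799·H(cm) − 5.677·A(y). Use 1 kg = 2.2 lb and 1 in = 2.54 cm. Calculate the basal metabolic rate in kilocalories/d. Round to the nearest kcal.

Convert to metric: weight = 194 ÷ 2.2 = 88.1818 kg; height = 69 × 2.54 = 175.26 cm.
Harris-Benedict: BMR = 88.362 + 13.397(88.1818) + 4.799(175.26) − 5.677(62) = 1758.8326 kcal/day.

1759 kilocalories/d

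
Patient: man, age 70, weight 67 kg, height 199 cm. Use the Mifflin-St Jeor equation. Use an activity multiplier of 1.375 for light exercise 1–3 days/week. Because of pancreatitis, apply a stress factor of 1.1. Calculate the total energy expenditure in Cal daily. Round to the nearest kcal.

Mifflin-St Jeor (male): BMR = 10(67) + 6.25(199) − 5(70) + 5 = 670 + 1243.75 − 350 + 5 = 1568.75 kcal/day.
TEE = BMR × activity factor = 1568.75 × 1.375 = 2157.0313 kcal/day.
Apply stress factor: 2157.0313 × 1.1 = 2372.7344 kcal/day.

2373 Cal daily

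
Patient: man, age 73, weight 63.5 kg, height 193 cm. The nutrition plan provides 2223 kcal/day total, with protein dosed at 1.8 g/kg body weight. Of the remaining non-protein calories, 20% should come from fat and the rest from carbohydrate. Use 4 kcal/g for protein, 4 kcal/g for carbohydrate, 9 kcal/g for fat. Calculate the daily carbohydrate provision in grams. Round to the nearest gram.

353 g/day

Protein = 1.8 × 63.5 = 114.3 g → 114.3 × 4 = 457.2 kcal.
Non-protein calories = 2223 − 457.2 = 1765.8 kcal.
Fat: 20% × 1765.8 = 353.16 kcal; carbohydrate: 1412.64 kcal.
Carbohydrate: 1412.64 kcal ÷ 4 kcal/g = 353.16 g.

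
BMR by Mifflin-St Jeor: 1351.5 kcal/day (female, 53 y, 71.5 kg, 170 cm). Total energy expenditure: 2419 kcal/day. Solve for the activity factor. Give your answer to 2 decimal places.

Activity factor = TEE ÷ BMR = 2419 ÷ 1351.5 = 1.79.

1.79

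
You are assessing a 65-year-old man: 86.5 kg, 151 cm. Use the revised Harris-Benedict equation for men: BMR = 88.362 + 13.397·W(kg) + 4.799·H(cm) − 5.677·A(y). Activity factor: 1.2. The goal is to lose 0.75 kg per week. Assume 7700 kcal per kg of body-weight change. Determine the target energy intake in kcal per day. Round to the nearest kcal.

Harris-Benedict: BMR = 88.362 + 13.397(86.5) + 4.799(151) − 5.677(65) = 1602.8465 kcal/day.
TEE = 1602.8465 × 1.2 = 1923.4158 kcal/day.
Required daily deficit = 0.75 × 7700 ÷ 7 = 825 kcal/day.
Target intake = 1923.4158 − 825 = 1098.4158 kcal/day.

1098 kcal per day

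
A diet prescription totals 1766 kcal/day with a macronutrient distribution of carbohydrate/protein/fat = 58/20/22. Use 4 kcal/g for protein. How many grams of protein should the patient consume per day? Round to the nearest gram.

88 g/day

Protein energy = 20% × 1766 = 353.2 kcal.
At 4 kcal/g: 353.2 ÷ 4 = 88.3 g.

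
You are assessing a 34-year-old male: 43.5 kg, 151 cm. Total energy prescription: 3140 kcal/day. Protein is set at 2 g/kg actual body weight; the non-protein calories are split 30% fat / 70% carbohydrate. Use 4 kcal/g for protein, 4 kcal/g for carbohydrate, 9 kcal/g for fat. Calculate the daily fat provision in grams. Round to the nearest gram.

Protein = 2 × 43.5 = 87 g → 87 × 4 = 348 kcal.
Non-protein calories = 3140 − 348 = 2792 kcal.
Fat: 30% × 2792 = 837.6 kcal; carbohydrate: 1954.4 kcal.
Fat: 837.6 kcal ÷ 9 kcal/g = 93.0667 g.

93 g/day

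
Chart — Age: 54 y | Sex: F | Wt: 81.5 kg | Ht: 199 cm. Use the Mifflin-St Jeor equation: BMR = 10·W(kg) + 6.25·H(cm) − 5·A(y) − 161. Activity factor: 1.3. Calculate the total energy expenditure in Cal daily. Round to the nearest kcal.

Mifflin-St Jeor (female): BMR = 10(81.5) + 6.25(199) − 5(54) − 161 = 815 + 1243.75 − 270 − 161 = 1627.75 kcal/day.
TEE = BMR × activity factor = 1627.75 × 1.3 = 2116.075 kcal/day.

2116 Cal daily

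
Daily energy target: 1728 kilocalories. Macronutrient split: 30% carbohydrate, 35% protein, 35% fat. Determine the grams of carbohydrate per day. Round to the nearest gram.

Carbohydrate energy = 30% × 1728 = 518.4 kcal.
At 4 kcal/g: 518.4 ÷ 4 = 129.6 g.

130 g/day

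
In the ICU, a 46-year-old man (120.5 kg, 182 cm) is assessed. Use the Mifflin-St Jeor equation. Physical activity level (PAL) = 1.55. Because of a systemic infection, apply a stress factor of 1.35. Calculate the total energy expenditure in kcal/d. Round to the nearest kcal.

4431 kcal/d

Mifflin-St Jeor (male): BMR = 10(120.5) + 6.25(182) − 5(46) + 5 = 1205 + 1137.5 − 230 + 5 = 2117.5 kcal/day.
TEE = BMR × activity factor = 2117.5 × 1.55 = 3282.125 kcal/day.
Apply stress factor: 3282.125 × 1.35 = 4430.8688 kcal/day.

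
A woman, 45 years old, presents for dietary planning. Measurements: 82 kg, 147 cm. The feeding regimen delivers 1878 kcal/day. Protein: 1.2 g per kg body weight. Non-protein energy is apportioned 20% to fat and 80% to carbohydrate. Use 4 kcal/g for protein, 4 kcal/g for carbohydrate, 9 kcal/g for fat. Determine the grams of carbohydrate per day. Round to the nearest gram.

Protein = 1.2 × 82 = 98.4 g → 98.4 × 4 = 393.6 kcal.
Non-protein calories = 1878 − 393.6 = 1484.4 kcal.
Fat: 20% × 1484.4 = 296.88 kcal; carbohydrate: 1187.52 kcal.
Carbohydrate: 1187.52 kcal ÷ 4 kcal/g = 296.88 g.

297 g/day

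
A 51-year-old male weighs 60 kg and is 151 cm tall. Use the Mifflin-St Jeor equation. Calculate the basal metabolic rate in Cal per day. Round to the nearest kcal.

Mifflin-St Jeor (male): BMR = 10(60) + 6.25(151) − 5(51) + 5 = 600 + 943.75 − 255 + 5 = 1293.75 kcal/day.

1294 Cal per day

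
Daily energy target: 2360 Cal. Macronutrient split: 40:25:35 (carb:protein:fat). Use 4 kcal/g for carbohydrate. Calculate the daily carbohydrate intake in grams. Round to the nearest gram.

236 g/day

Carbohydrate energy = 40% × 2360 = 944 kcal.
At 4 kcal/g: 944 ÷ 4 = 236 g.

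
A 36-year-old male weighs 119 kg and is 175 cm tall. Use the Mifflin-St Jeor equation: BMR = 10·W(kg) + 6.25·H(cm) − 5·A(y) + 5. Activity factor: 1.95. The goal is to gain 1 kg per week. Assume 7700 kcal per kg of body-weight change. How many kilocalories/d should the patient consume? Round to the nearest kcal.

Mifflin-St Jeor (male): BMR = 10(119) + 6.25(175) − 5(36) + 5 = 1190 + 1093.75 − 180 + 5 = 2108.75 kcal/day.
TEE = 2108.75 × 1.95 = 4112.0625 kcal/day.
Required daily surplus = 1 × 7700 ÷ 7 = 1100 kcal/day.
Target intake = 4112.0625 + 1100 = 5212.0625 kcal/day.

5212 kilocalories/d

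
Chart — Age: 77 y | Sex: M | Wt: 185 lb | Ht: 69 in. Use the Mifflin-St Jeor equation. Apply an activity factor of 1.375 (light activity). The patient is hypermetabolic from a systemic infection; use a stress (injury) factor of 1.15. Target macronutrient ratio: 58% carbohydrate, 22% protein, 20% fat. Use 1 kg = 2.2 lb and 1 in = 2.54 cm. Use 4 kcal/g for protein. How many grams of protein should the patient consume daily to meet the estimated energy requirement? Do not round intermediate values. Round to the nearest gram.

135 g/day

Convert to metric: weight = 185 ÷ 2.2 = 84.0909 kg; height = 69 × 2.54 = 175.26 cm.
Mifflin-St Jeor (male): BMR = 10(84.0909) + 6.25(175.26) − 5(77) + 5 = 840.9091 + 1095.375 − 385 + 5 = 1556.2841 kcal/day.
TEE = 1556.2841 × 1.375 = 2139.8906 kcal/day.
With stress factor 1.15: 2139.8906 × 1.15 = 2460.8742 kcal/day.
Protein energy = 22% × 2460.8742 = 541.3923 kcal.
Protein = 541.3923 ÷ 4 kcal/g = 135.3481 g.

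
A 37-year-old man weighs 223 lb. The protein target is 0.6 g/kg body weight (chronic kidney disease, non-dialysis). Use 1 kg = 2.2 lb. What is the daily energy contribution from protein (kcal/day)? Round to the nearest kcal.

Weight in kg = 223 ÷ 2.2 = 101.3636 kg.
Protein = 0.6 g/kg × 101.3636 kg = 60.8182 g/day.
Protein energy = 60.8182 g × 4 kcal/g = 243.2727 kcal/day.

243 kcal/day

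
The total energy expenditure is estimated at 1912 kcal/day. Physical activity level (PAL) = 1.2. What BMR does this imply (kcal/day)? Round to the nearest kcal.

1593 kcal/day

BMR = TEE ÷ activity factor = 1912 ÷ 1.2 = 1593.3333 kcal/day.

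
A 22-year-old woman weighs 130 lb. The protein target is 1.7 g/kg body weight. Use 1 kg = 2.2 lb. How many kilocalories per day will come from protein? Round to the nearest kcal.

402 kcal/day

Weight in kg = 130 ÷ 2.2 = 59.0909 kg.
Protein = 1.7 g/kg × 59.0909 kg = 100.4545 g/day.
Protein energy = 100.4545 g × 4 kcal/g = 401.8182 kcal/day.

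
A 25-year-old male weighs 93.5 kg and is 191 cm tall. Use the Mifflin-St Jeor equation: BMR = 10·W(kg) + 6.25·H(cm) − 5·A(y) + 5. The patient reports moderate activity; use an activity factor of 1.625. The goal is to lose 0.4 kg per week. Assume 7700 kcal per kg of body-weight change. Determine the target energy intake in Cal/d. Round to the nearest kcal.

2824 Cal/d

Mifflin-St Jeor (male): BMR = 10(93.5) + 6.25(191) − 5(25) + 5 = 935 + 1193.75 − 125 + 5 = 2008.75 kcal/day.
TEE = 2008.75 × 1.625 = 3264.2188 kcal/day.
Required daily deficit = 0.4 × 7700 ÷ 7 = 440 kcal/day.
Target intake = 3264.2188 − 440 = 2824.2188 kcal/day.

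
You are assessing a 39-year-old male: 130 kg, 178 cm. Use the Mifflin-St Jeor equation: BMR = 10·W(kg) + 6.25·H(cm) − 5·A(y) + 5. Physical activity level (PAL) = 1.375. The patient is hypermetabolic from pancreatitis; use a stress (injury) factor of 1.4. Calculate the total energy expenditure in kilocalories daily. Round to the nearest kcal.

Mifflin-St Jeor (male): BMR = 10(130) + 6.25(178) − 5(39) + 5 = 1300 + 1112.5 − 195 + 5 = 2222.5 kcal/day.
TEE = BMR × activity factor = 2222.5 × 1.375 = 3055.9375 kcal/day.
Apply stress factor: 3055.9375 × 1.4 = 4278.3125 kcal/day.

4278 kilocalories daily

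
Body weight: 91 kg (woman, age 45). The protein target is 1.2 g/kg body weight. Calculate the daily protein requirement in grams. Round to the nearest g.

Protein = 1.2 g/kg × 91 kg = 109.2 g/day.

109 g/day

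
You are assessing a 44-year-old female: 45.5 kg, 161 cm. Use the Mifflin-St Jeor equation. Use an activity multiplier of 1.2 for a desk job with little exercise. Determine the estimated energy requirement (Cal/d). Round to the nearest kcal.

Mifflin-St Jeor (female): BMR = 10(45.5) + 6.25(161) − 5(44) − 161 = 455 + 1006.25 − 220 − 161 = 1080.25 kcal/day.
TEE = BMR × activity factor = 1080.25 × 1.2 = 1296.3 kcal/day.

1296 Cal/d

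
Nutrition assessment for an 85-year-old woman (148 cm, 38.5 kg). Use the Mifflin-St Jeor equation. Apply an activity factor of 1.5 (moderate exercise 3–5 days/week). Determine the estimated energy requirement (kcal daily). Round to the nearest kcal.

Mifflin-St Jeor (female): BMR = 10(38.5) + 6.25(148) − 5(85) − 161 = 385 + 925 − 425 − 161 = 724 kcal/day.
TEE = BMR × activity factor = 724 × 1.5 = 1086 kcal/day.

1086 kcal daily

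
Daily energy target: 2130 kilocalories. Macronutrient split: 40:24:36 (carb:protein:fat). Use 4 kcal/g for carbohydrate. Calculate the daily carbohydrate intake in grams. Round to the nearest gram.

Carbohydrate energy = 40% × 2130 = 852 kcal.
At 4 kcal/g: 852 ÷ 4 = 213 g.

213 g/day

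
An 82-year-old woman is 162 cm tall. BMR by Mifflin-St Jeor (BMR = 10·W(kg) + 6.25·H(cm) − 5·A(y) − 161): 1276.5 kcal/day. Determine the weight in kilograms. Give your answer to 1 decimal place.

83.5 kg

1276.5 = 10·W + 6.25(162) − 5(82) − 161
10·W = 1276.5 − 441.5 = 835, so W = 83.5 kg.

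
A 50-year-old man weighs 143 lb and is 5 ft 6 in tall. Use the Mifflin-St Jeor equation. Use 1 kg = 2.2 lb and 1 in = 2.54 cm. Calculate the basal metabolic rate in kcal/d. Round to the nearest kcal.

1453 kcal/d

Convert to metric: weight = 143 ÷ 2.2 = 65 kg; height = (5×12 + 6) × 2.54 = 66 × 2.54 = 167.64 cm.
Mifflin-St Jeor (male): BMR = 10(65) + 6.25(167.64) − 5(50) + 5 = 650 + 1047.75 − 250 + 5 = 1452.75 kcal/day.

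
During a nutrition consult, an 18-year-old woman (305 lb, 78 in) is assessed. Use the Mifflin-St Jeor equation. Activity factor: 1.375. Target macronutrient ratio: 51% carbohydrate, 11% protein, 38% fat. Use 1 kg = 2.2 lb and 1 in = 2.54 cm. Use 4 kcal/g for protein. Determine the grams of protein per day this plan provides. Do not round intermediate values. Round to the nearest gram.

Convert to metric: weight = 305 ÷ 2.2 = 138.6364 kg; height = 78 × 2.54 = 198.12 cm.
Mifflin-St Jeor (female): BMR = 10(138.6364) + 6.25(198.12) − 5(18) − 161 = 1386.3636 + 1238.25 − 90 − 161 = 2373.6136 kcal/day.
TEE = 2373.6136 × 1.375 = 3263.7188 kcal/day.
Protein energy = 11% × 3263.7188 = 359.0091 kcal.
Protein = 359.0091 ÷ 4 kcal/g = 89.7523 g.

90 g/day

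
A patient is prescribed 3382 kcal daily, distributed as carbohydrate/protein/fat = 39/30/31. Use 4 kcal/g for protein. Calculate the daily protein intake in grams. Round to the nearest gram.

Protein energy = 30% × 3382 = 1014.6 kcal.
At 4 kcal/g: 1014.6 ÷ 4 = 253.65 g.

254 g/day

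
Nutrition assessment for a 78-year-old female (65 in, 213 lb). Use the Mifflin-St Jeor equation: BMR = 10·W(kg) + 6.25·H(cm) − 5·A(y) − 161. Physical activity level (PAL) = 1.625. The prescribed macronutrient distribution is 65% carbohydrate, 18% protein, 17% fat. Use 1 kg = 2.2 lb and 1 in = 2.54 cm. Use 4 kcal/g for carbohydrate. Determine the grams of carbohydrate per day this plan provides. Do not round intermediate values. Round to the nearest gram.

Convert to metric: weight = 213 ÷ 2.2 = 96.8182 kg; height = 65 × 2.54 = 165.1 cm.
Mifflin-St Jeor (female): BMR = 10(96.8182) + 6.25(165.1) − 5(78) − 161 = 968.1818 + 1031.875 − 390 − 161 = 1449.0568 kcal/day.
TEE = 1449.0568 × 1.625 = 2354.7173 kcal/day.
Carbohydrate energy = 65% × 2354.7173 = 1530.5663 kcal.
Carbohydrate = 1530.5663 ÷ 4 kcal/g = 382.6416 g.

383 g/day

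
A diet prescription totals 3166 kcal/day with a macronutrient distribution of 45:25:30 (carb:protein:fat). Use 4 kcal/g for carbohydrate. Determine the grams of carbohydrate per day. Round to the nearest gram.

356 g/day

Carbohydrate energy = 45% × 3166 = 1424.7 kcal.
At 4 kcal/g: 1424.7 ÷ 4 = 356.175 g.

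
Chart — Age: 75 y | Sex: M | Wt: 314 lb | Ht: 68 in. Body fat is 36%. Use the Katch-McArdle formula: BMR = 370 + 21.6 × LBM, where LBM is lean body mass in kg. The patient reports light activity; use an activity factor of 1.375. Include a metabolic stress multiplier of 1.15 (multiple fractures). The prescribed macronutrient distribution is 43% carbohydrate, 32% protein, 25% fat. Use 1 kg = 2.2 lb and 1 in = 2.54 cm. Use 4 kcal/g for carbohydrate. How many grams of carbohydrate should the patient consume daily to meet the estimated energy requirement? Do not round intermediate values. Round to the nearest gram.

Convert to metric: weight = 314 ÷ 2.2 = 142.7273 kg; height = 68 × 2.54 = 172.72 cm.
LBM = 142.7273 × (1 − 0.36) = 91.3455 kg. Katch-McArdle: BMR = 370 + 21.6 × 91.3455 = 2343.0618 kcal/day.
TEE = 2343.0618 × 1.375 = 3221.71 kcal/day.
With stress factor 1.15: 3221.71 × 1.15 = 3704.9665 kcal/day.
Carbohydrate energy = 43% × 3704.9665 = 1593.1356 kcal.
Carbohydrate = 1593.1356 ÷ 4 kcal/g = 398.2839 g.

398 g/day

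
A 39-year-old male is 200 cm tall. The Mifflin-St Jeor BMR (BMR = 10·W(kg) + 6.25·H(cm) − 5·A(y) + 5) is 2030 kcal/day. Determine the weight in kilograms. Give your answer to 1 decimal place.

2030 = 10·W + 6.25(200) − 5(39) + 5
10·W = 2030 − 1060 = 970, so W = 97 kg.

97.0 kg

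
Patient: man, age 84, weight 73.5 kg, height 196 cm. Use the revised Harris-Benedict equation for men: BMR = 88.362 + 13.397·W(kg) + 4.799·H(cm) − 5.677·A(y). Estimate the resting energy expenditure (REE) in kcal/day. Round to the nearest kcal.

1537 kcal/day

Harris-Benedict: BMR = 88.362 + 13.397(73.5) + 4.799(196) − 5.677(84) = 1536.7775 kcal/day.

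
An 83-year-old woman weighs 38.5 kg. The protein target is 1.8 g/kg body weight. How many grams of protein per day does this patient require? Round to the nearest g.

69 g/day

Protein = 1.8 g/kg × 38.5 kg = 69.3 g/day.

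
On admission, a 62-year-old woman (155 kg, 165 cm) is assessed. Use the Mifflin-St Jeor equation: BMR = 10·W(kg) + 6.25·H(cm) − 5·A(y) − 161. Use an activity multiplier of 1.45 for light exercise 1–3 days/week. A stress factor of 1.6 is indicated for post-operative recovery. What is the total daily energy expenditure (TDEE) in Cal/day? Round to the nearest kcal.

Mifflin-St Jeor (female): BMR = 10(155) + 6.25(165) − 5(62) − 161 = 1550 + 1031.25 − 310 − 161 = 2110.25 kcal/day.
TEE = BMR × activity factor = 2110.25 × 1.45 = 3059.8625 kcal/day.
Apply stress factor: 3059.8625 × 1.6 = 4895.78 kcal/day.

4896 Cal/day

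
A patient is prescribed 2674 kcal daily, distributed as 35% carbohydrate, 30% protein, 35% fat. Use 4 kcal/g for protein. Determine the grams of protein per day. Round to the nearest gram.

Protein energy = 30% × 2674 = 802.2 kcal.
At 4 kcal/g: 802.2 ÷ 4 = 200.55 g.

201 g/day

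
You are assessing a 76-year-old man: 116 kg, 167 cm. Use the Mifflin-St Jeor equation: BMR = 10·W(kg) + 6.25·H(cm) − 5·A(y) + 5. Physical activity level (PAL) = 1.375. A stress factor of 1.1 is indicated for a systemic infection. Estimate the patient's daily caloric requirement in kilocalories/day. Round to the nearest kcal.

2766 kilocalories/day

Mifflin-St Jeor (male): BMR = 10(116) + 6.25(167) − 5(76) + 5 = 1160 + 1043.75 − 380 + 5 = 1828.75 kcal/day.
TEE = BMR × activity factor = 1828.75 × 1.375 = 2514.5313 kcal/day.
Apply stress factor: 2514.5313 × 1.1 = 2765.9844 kcal/day.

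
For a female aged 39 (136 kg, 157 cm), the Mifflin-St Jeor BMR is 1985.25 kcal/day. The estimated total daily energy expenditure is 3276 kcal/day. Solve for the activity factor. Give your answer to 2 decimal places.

Activity factor = TEE ÷ BMR = 3276 ÷ 1985.25 = 1.65.

1.65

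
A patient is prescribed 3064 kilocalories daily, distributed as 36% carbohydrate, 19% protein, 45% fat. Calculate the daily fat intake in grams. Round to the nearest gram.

Fat energy = 45% × 3064 = 1378.8 kcal.
At 9 kcal/g: 1378.8 ÷ 9 = 153.2 g.

153 g/day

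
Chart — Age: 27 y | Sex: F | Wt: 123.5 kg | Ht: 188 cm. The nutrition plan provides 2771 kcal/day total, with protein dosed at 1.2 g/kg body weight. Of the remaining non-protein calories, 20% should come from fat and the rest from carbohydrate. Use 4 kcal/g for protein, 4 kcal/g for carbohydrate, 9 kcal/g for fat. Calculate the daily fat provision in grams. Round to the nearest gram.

48 g/day

Protein = 1.2 × 123.5 = 148.2 g → 148.2 × 4 = 592.8 kcal.
Non-protein calories = 2771 − 592.8 = 2178.2 kcal.
Fat: 20% × 2178.2 = 435.64 kcal; carbohydrate: 1742.56 kcal.
Fat: 435.64 kcal ÷ 9 kcal/g = 48.4044 g.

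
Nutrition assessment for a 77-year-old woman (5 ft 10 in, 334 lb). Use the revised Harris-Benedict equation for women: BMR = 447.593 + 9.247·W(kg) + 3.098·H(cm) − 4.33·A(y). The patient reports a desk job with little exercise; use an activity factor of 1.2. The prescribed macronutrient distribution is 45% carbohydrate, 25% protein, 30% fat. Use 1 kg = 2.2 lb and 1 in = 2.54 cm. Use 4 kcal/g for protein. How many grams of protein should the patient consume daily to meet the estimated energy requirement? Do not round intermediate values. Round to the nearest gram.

Convert to metric: weight = 334 ÷ 2.2 = 151.8182 kg; height = (5×12 + 10) × 2.54 = 70 × 2.54 = 177.8 cm.
Harris-Benedict: BMR = 447.593 + 9.247(151.8182) + 3.098(177.8) − 4.33(77) = 2068.8701 kcal/day.
TEE = 2068.8701 × 1.2 = 2482.6442 kcal/day.
Protein energy = 25% × 2482.6442 = 620.661 kcal.
Protein = 620.661 ÷ 4 kcal/g = 155.1653 g.

155 g/day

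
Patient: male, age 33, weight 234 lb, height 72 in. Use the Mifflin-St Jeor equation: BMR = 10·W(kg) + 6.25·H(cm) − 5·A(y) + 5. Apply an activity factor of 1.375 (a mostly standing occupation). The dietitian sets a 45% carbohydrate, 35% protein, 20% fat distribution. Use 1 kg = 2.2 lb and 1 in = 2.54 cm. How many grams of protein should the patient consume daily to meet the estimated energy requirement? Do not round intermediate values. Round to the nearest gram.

246 g/day

Convert to metric: weight = 234 ÷ 2.2 = 106.3636 kg; height = 72 × 2.54 = 182.88 cm.
Mifflin-St Jeor (male): BMR = 10(106.3636) + 6.25(182.88) − 5(33) + 5 = 1063.6364 + 1143 − 165 + 5 = 2046.6364 kcal/day.
TEE = 2046.6364 × 1.375 = 2814.125 kcal/day.
Protein energy = 35% × 2814.125 = 984.9438 kcal.
Protein = 984.9438 ÷ 4 kcal/g = 246.2359 g.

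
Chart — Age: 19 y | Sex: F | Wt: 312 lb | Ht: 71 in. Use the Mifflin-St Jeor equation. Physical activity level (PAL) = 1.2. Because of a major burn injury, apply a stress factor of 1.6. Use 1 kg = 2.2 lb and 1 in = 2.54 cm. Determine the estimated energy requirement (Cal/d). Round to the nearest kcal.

Convert to metric: weight = 312 ÷ 2.2 = 141.8182 kg; height = 71 × 2.54 = 180.34 cm.
Mifflin-St Jeor (female): BMR = 10(141.8182) + 6.25(180.34) − 5(19) − 161 = 1418.1818 + 1127.125 − 95 − 161 = 2289.3068 kcal/day.
TEE = BMR × activity factor = 2289.3068 × 1.2 = 2747.1682 kcal/day.
Apply stress factor: 2747.1682 × 1.6 = 4395.4691 kcal/day.

4395 Cal/d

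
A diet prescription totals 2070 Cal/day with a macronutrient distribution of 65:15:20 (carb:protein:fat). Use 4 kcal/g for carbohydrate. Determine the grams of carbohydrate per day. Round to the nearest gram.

Carbohydrate energy = 65% × 2070 = 1345.5 kcal.
At 4 kcal/g: 1345.5 ÷ 4 = 336.375 g.

336 g/day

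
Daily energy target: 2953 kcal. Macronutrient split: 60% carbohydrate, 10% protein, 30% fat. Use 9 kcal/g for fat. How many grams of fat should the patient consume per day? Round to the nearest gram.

Fat energy = 30% × 2953 = 885.9 kcal.
At 9 kcal/g: 885.9 ÷ 9 = 98.4333 g.

98 g/day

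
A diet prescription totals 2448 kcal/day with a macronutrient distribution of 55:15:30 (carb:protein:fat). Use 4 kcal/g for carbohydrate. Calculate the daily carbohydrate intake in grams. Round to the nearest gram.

Carbohydrate energy = 55% × 2448 = 1346.4 kcal.
At 4 kcal/g: 1346.4 ÷ 4 = 336.6 g.

337 g/day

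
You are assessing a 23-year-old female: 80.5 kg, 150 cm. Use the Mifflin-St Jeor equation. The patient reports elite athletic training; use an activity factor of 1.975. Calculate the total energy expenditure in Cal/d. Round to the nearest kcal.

Mifflin-St Jeor (female): BMR = 10(80.5) + 6.25(150) − 5(23) − 161 = 805 + 937.5 − 115 − 161 = 1466.5 kcal/day.
TEE = BMR × activity factor = 1466.5 × 1.975 = 2896.3375 kcal/day.

2896 Cal/d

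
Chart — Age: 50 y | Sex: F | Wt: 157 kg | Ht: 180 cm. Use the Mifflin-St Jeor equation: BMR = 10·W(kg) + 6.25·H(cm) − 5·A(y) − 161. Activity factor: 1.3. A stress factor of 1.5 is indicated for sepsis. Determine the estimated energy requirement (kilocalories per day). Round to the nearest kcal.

Mifflin-St Jeor (female): BMR = 10(157) + 6.25(180) − 5(50) − 161 = 1570 + 1125 − 250 − 161 = 2284 kcal/day.
TEE = BMR × activity factor = 2284 × 1.3 = 2969.2 kcal/day.
Apply stress factor: 2969.2 × 1.5 = 4453.8 kcal/day.

4454 kilocalories per day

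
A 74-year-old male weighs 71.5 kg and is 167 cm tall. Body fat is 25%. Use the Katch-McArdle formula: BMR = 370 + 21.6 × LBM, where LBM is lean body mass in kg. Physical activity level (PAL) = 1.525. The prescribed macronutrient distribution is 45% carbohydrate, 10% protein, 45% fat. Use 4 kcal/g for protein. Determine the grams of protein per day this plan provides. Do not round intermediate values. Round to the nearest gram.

58 g/day

LBM = 71.5 × (1 − 0.25) = 53.625 kg. Katch-McArdle: BMR = 370 + 21.6 × 53.625 = 1528.3 kcal/day.
TEE = 1528.3 × 1.525 = 2330.6575 kcal/day.
Protein energy = 10% × 2330.6575 = 233.0658 kcal.
Protein = 233.0658 ÷ 4 kcal/g = 58.2664 g.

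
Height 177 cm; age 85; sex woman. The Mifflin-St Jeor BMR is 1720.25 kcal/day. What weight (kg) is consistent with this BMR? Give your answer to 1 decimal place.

120.0 kg

1720.25 = 10·W + 6.25(177) − 5(85) − 161
10·W = 1720.25 − 520.25 = 1200, so W = 120 kg.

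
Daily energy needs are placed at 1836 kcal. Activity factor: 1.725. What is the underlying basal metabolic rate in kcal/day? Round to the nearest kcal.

BMR = TEE ÷ activity factor = 1836 ÷ 1.725 = 1064.3478 kcal/day.

1064 kcal/day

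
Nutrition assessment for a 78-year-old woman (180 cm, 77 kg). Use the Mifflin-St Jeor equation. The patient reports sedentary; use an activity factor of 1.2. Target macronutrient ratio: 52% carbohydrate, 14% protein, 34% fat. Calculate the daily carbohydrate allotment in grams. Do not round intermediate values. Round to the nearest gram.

210 g/day

Mifflin-St Jeor (female): BMR = 10(77) + 6.25(180) − 5(78) − 161 = 770 + 1125 − 390 − 161 = 1344 kcal/day.
TEE = 1344 × 1.2 = 1612.8 kcal/day.
Carbohydrate energy = 52% × 1612.8 = 838.656 kcal.
Carbohydrate = 838.656 ÷ 4 kcal/g = 209.664 g.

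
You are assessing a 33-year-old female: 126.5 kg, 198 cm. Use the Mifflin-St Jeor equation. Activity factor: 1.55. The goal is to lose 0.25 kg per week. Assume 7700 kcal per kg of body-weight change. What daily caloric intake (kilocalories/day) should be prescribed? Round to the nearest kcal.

Mifflin-St Jeor (female): BMR = 10(126.5) + 6.25(198) − 5(33) − 161 = 1265 + 1237.5 − 165 − 161 = 2176.5 kcal/day.
TEE = 2176.5 × 1.55 = 3373.575 kcal/day.
Required daily deficit = 0.25 × 7700 ÷ 7 = 275 kcal/day.
Target intake = 3373.575 − 275 = 3098.575 kcal/day.

3099 kilocalories/day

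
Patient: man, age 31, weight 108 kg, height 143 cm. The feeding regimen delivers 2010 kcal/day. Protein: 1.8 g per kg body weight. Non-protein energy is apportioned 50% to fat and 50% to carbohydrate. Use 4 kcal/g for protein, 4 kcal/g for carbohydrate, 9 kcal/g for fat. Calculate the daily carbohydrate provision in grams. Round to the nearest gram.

154 g/day

Protein = 1.8 × 108 = 194.4 g → 194.4 × 4 = 777.6 kcal.
Non-protein calories = 2010 − 777.6 = 1232.4 kcal.
Fat: 50% × 1232.4 = 616.2 kcal; carbohydrate: 616.2 kcal.
Carbohydrate: 616.2 kcal ÷ 4 kcal/g = 154.05 g.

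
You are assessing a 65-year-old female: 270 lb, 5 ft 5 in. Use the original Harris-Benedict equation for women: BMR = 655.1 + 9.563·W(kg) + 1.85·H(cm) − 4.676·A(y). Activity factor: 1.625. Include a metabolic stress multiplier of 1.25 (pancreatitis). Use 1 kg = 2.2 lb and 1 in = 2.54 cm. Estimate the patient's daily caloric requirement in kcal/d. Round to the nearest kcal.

3718 kcal/d

Convert to metric: weight = 270 ÷ 2.2 = 122.7273 kg; height = (5×12 + 5) × 2.54 = 65 × 2.54 = 165.1 cm.
Harris-Benedict: BMR = 655.1 + 9.563(122.7273) + 1.85(165.1) − 4.676(65) = 1830.2359 kcal/day.
TEE = BMR × activity factor = 1830.2359 × 1.625 = 2974.1334 kcal/day.
Apply stress factor: 2974.1334 × 1.25 = 3717.6667 kcal/day.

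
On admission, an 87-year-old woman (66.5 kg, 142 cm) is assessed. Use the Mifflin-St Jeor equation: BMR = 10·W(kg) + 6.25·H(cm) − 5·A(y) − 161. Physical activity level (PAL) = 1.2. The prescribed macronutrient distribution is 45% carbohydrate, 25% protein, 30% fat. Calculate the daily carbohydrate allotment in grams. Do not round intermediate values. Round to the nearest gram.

129 g/day

Mifflin-St Jeor (female): BMR = 10(66.5) + 6.25(142) − 5(87) − 161 = 665 + 887.5 − 435 − 161 = 956.5 kcal/day.
TEE = 956.5 × 1.2 = 1147.8 kcal/day.
Carbohydrate energy = 45% × 1147.8 = 516.51 kcal.
Carbohydrate = 516.51 ÷ 4 kcal/g = 129.1275 g.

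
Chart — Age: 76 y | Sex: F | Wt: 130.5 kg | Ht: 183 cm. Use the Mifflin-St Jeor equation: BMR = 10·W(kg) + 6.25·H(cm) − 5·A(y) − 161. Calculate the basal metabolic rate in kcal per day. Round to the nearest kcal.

Mifflin-St Jeor (female): BMR = 10(130.5) + 6.25(183) − 5(76) − 161 = 1305 + 1143.75 − 380 − 161 = 1907.75 kcal/day.

1908 kcal per day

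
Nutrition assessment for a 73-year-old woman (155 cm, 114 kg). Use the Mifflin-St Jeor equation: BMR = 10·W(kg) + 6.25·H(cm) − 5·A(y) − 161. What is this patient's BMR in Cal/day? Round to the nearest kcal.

1583 Cal/day

Mifflin-St Jeor (female): BMR = 10(114) + 6.25(155) − 5(73) − 161 = 1140 + 968.75 − 365 − 161 = 1582.75 kcal/day.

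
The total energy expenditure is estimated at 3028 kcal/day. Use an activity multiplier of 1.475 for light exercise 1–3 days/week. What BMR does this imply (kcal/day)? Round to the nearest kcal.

2053 kcal/day

BMR = TEE ÷ activity factor = 3028 ÷ 1.475 = 2052.8814 kcal/day.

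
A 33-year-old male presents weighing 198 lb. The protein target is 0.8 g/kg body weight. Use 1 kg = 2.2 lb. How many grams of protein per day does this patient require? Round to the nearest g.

72 g/day

Weight in kg = 198 ÷ 2.2 = 90 kg.
Protein = 0.8 g/kg × 90 kg = 72 g/day.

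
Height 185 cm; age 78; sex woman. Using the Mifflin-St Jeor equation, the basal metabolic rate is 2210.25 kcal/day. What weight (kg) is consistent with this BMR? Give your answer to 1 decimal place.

2210.25 = 10·W + 6.25(185) − 5(78) − 161
10·W = 2210.25 − 605.25 = 1605, so W = 160.5 kg.

160.5 kg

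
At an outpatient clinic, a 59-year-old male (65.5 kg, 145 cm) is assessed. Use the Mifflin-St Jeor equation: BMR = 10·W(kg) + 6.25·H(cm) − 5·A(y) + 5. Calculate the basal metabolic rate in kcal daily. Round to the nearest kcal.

1271 kcal daily

Mifflin-St Jeor (male): BMR = 10(65.5) + 6.25(145) − 5(59) + 5 = 655 + 906.25 − 295 + 5 = 1271.25 kcal/day.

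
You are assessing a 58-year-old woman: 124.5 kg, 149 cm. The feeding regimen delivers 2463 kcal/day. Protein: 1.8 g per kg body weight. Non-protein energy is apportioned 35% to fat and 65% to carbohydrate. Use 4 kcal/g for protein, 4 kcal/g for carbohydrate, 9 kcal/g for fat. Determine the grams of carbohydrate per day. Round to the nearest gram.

Protein = 1.8 × 124.5 = 224.1 g → 224.1 × 4 = 896.4 kcal.
Non-protein calories = 2463 − 896.4 = 1566.6 kcal.
Fat: 35% × 1566.6 = 548.31 kcal; carbohydrate: 1018.29 kcal.
Carbohydrate: 1018.29 kcal ÷ 4 kcal/g = 254.5725 g.

255 g/day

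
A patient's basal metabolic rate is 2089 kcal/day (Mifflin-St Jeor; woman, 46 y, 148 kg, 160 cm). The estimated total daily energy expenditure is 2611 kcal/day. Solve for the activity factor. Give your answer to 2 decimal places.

Activity factor = TEE ÷ BMR = 2611 ÷ 2089 = 1.25.

1.25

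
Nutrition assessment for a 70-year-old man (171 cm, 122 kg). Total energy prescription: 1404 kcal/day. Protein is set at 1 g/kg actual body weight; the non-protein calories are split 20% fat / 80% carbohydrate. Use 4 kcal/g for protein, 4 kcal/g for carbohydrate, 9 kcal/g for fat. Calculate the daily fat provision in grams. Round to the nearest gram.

Protein = 1 × 122 = 122 g → 122 × 4 = 488 kcal.
Non-protein calories = 1404 − 488 = 916 kcal.
Fat: 20% × 916 = 183.2 kcal; carbohydrate: 732.8 kcal.
Fat: 183.2 kcal ÷ 9 kcal/g = 20.3556 g.

20 g/day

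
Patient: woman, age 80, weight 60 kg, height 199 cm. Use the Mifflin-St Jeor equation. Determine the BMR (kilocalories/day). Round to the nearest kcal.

1283 kilocalories/day

Mifflin-St Jeor (female): BMR = 10(60) + 6.25(199) − 5(80) − 161 = 600 + 1243.75 − 400 − 161 = 1282.75 kcal/day.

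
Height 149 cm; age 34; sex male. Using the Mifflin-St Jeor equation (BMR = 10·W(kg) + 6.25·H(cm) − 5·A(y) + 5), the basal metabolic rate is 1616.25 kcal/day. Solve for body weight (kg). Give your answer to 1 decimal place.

1616.25 = 10·W + 6.25(149) − 5(34) + 5
10·W = 1616.25 − 766.25 = 850, so W = 85 kg.

85.0 kg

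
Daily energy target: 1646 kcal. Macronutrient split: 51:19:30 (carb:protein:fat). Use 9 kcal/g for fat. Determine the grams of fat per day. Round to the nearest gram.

Fat energy = 30% × 1646 = 493.8 kcal.
At 9 kcal/g: 493.8 ÷ 9 = 54.8667 g.

55 g/day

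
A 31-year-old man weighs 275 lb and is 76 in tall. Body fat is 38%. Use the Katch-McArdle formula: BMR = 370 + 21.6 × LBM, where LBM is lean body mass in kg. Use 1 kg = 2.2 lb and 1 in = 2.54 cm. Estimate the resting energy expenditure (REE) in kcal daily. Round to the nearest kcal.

Convert to metric: weight = 275 ÷ 2.2 = 125 kg; height = 76 × 2.54 = 193.04 cm.
LBM = 125 × (1 − 0.38) = 77.5 kg. Katch-McArdle: BMR = 370 + 21.6 × 77.5 = 2044 kcal/day.

2044 kcal daily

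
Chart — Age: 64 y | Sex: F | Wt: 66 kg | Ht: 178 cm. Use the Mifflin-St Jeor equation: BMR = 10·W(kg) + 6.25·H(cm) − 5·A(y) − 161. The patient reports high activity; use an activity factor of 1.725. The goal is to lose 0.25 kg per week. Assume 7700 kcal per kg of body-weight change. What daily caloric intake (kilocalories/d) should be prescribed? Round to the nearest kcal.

Mifflin-St Jeor (female): BMR = 10(66) + 6.25(178) − 5(64) − 161 = 660 + 1112.5 − 320 − 161 = 1291.5 kcal/day.
TEE = 1291.5 × 1.725 = 2227.8375 kcal/day.
Required daily deficit = 0.25 × 7700 ÷ 7 = 275 kcal/day.
Target intake = 2227.8375 − 275 = 1952.8375 kcal/day.

1953 kilocalories/d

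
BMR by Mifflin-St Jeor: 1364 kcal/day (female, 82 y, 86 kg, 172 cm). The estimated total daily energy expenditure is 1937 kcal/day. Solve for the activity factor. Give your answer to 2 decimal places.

1.42

Activity factor = TEE ÷ BMR = 1937 ÷ 1364 = 1.42.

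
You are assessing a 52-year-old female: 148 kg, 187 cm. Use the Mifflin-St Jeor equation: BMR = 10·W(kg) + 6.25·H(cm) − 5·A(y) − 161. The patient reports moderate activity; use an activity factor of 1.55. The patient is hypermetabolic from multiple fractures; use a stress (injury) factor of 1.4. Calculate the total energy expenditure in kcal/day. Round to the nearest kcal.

Mifflin-St Jeor (female): BMR = 10(148) + 6.25(187) − 5(52) − 161 = 1480 + 1168.75 − 260 − 161 = 2227.75 kcal/day.
TEE = BMR × activity factor = 2227.75 × 1.55 = 3453.0125 kcal/day.
Apply stress factor: 3453.0125 × 1.4 = 4834.2175 kcal/day.

4834 kcal/day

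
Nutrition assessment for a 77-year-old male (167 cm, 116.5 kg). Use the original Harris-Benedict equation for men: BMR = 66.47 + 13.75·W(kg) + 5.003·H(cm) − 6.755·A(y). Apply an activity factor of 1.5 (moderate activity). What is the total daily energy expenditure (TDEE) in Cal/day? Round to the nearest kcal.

Harris-Benedict: BMR = 66.47 + 13.75(116.5) + 5.003(167) − 6.755(77) = 1983.711 kcal/day.
TEE = BMR × activity factor = 1983.711 × 1.5 = 2975.5665 kcal/day.

2976 Cal/day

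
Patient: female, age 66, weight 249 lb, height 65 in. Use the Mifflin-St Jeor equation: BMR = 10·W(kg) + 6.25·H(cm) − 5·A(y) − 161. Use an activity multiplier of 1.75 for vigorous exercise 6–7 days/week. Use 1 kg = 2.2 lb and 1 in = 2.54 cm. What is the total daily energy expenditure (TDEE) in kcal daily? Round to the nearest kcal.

2927 kcal daily

Convert to metric: weight = 249 ÷ 2.2 = 113.1818 kg; height = 65 × 2.54 = 165.1 cm.
Mifflin-St Jeor (female): BMR = 10(113.1818) + 6.25(165.1) − 5(66) − 161 = 1131.8182 + 1031.875 − 330 − 161 = 1672.6932 kcal/day.
TEE = BMR × activity factor = 1672.6932 × 1.75 = 2927.2131 kcal/day.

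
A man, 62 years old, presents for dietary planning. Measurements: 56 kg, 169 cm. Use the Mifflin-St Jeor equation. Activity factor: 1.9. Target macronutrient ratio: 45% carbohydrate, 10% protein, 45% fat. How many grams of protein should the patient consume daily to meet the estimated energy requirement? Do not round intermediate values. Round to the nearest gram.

62 g/day

Mifflin-St Jeor (male): BMR = 10(56) + 6.25(169) − 5(62) + 5 = 560 + 1056.25 − 310 + 5 = 1311.25 kcal/day.
TEE = 1311.25 × 1.9 = 2491.375 kcal/day.
Protein energy = 10% × 2491.375 = 249.1375 kcal.
Protein = 249.1375 ÷ 4 kcal/g = 62.2844 g.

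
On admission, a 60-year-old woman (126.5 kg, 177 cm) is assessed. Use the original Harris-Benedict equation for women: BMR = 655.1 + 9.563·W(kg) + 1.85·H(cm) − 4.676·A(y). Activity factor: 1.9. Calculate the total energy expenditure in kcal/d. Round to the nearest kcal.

3632 kcal/d

Harris-Benedict: BMR = 655.1 + 9.563(126.5) + 1.85(177) − 4.676(60) = 1911.7095 kcal/day.
TEE = BMR × activity factor = 1911.7095 × 1.9 = 3632.2481 kcal/day.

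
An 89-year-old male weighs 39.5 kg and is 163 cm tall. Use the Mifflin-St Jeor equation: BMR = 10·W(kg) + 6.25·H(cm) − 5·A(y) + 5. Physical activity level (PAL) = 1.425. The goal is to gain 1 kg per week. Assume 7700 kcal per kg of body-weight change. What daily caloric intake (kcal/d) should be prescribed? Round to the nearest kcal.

2488 kcal/d

Mifflin-St Jeor (male): BMR = 10(39.5) + 6.25(163) − 5(89) + 5 = 395 + 1018.75 − 445 + 5 = 973.75 kcal/day.
TEE = 973.75 × 1.425 = 1387.5938 kcal/day.
Required daily surplus = 1 × 7700 ÷ 7 = 1100 kcal/day.
Target intake = 1387.5938 + 1100 = 2487.5938 kcal/day.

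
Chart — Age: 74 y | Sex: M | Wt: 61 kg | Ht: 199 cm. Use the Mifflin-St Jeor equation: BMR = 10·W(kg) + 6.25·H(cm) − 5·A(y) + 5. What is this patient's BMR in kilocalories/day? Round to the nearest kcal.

1489 kilocalories/day

Mifflin-St Jeor (male): BMR = 10(61) + 6.25(199) − 5(74) + 5 = 610 + 1243.75 − 370 + 5 = 1488.75 kcal/day.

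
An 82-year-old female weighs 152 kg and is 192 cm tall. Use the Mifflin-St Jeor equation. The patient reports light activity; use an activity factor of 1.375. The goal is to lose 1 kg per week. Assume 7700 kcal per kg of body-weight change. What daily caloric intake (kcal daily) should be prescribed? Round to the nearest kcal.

1855 kcal daily

Mifflin-St Jeor (female): BMR = 10(152) + 6.25(192) − 5(82) − 161 = 1520 + 1200 − 410 − 161 = 2149 kcal/day.
TEE = 2149 × 1.375 = 2954.875 kcal/day.
Required daily deficit = 1 × 7700 ÷ 7 = 1100 kcal/day.
Target intake = 2954.875 − 1100 = 1854.875 kcal/day.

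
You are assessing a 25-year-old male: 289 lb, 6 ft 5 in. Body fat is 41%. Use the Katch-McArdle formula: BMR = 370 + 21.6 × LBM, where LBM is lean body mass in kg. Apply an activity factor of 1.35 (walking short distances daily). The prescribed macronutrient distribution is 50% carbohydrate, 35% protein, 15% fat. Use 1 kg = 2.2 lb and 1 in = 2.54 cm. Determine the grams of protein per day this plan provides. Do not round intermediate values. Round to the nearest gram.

241 g/day

Convert to metric: weight = 289 ÷ 2.2 = 131.3636 kg; height = (6×12 + 5) × 2.54 = 77 × 2.54 = 195.58 cm.
LBM = 131.3636 × (1 − 0.41) = 77.5045 kg. Katch-McArdle: BMR = 370 + 21.6 × 77.5045 = 2044.0982 kcal/day.
TEE = 2044.0982 × 1.35 = 2759.5325 kcal/day.
Protein energy = 35% × 2759.5325 = 965.8364 kcal.
Protein = 965.8364 ÷ 4 kcal/g = 241.4591 g.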